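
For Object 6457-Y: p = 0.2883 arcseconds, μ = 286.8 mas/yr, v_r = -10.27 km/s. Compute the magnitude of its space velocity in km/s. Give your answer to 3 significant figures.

11.3 km/s

d = 1/p = 1/0.2883″ = 3.4686 pc.
μ = 286.8 mas/yr = 0.2868 ″/yr.
v_t = 4.740 μ d = 4.740 × 0.2868 × 3.4686 = 4.7153 km/s.
v = √(v_r² + v_t²) = √((-10.27)² + 4.7153²) = √127.707 = 11.301 km/s.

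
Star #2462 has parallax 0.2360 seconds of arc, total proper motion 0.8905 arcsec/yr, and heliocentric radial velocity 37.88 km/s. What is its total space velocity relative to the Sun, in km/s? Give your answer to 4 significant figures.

d = 1/p = 1/0.2360″ = 4.2373 pc.
v_t = 4.740 μ d = 4.740 × 0.8905 × 4.2373 = 17.886 km/s.
v = √(v_r² + v_t²) = √(37.88² + 17.886²) = √1754.8 = 41.89 km/s.

41.89 km/s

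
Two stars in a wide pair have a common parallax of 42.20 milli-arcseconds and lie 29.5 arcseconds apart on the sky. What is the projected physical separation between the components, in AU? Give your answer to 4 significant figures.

699.1 AU

d = 1/p = 1/0.04220″ = 23.697 pc.
At distance d (pc), an angle of θ arcsec spans θ·d AU: s = 29.5 × 23.697 = 699.06 AU.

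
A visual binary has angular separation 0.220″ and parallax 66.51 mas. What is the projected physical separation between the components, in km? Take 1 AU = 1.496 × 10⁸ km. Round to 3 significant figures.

d = 1/p = 1/0.06651″ = 15.035 pc.
At distance d (pc), an angle of θ arcsec spans θ·d AU: s = 0.220 × 15.035 = 3.3077 AU.
= 3.3077 × 1.496 × 10⁸ km = 4.9483 × 10^8 km.

4.95 × 10^8 km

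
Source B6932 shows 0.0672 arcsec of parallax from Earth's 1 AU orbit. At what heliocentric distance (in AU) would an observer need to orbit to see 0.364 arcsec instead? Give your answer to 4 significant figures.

Parallax scales linearly with baseline: p ∝ B, so B = p_target / p_Earth × 1 AU.
B = 0.364 / 0.0672 = 5.4167 AU.

5.417 AU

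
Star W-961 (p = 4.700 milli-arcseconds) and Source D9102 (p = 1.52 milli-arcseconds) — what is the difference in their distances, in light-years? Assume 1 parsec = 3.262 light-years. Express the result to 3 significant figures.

d_A = 1/0.004700″ = 212.77 pc; d_B = 1/0.001520″ = 657.89 pc.
|d_B − d_A| = |657.89 − 212.77| = 445.12 pc = 445.12 × 3.262 ly = 1452 ly.

1450 ly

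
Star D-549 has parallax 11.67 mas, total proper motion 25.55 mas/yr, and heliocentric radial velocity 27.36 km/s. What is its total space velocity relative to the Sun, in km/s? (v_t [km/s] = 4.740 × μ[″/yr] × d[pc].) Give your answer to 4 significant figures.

d = 1/p = 1/0.01167″ = 85.69 pc.
μ = 25.55 mas/yr = 0.02555 ″/yr.
v_t = 4.740 μ d = 4.740 × 0.02555 × 85.69 = 10.378 km/s.
v = √(v_r² + v_t²) = √(27.36² + 10.378²) = √856.272 = 29.262 km/s.

29.26 km/s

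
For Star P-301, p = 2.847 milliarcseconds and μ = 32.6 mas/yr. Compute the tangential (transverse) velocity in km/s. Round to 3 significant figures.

54.3 km/s

d = 1/p = 1/0.002847″ = 351.25 pc.
μ = 32.6 mas/yr = 0.0326 ″/yr.
v_t = 4.74 × μ × d = 4.74 × 0.0326 × 351.25 = 54.277 km/s.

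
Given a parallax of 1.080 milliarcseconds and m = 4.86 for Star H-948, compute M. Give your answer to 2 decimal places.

d = 1/p = 1/0.001080″ = 925.93 pc.
m − M = 5 log₁₀(925.93) − 5 = 14.8329 − 5 = 9.8329.
M = m − (m − M) = 4.86 − 9.8329 = -4.97.

M = -4.97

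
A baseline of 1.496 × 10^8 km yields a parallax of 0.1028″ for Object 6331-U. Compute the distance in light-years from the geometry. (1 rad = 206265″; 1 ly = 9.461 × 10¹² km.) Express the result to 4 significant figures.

θ = 0.1028″ = 0.1028/206265 = 4.9839 × 10^-7 rad.
d = B/θ = (1.496 × 10^8) / (4.9839 × 10^-7) = 3.0017 × 10^14 km = (3.0017 × 10^14) / (9.461 × 10^12) ly = 31.727 ly.

31.73 ly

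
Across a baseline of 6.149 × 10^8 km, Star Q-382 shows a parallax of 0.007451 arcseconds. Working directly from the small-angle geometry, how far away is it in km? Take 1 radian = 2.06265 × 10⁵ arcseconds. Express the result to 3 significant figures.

θ = 0.007451″ = 0.007451/206265 = 3.6123 × 10^-8 rad.
d = B/θ = (6.149 × 10^8) / (3.6123 × 10^-8) = 1.7022 × 10^16 km.

1.70 × 10^16 km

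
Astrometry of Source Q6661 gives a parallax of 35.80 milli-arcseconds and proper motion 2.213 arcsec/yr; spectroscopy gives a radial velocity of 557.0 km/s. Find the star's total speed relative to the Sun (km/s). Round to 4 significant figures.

d = 1/p = 1/0.03580″ = 27.933 pc.
v_t = 4.740 μ d = 4.740 × 2.213 × 27.933 = 293.01 km/s.
v = √(v_r² + v_t²) = √(557.0² + 293.01²) = √396104 = 629.37 km/s.

629.4 km/s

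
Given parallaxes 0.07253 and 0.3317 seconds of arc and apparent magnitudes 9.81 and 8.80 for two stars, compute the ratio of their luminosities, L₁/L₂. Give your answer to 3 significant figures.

L₁/L₂ = 8.25

d₁ = 1/p₁ = 1/0.07253″ = 13.787 pc; d₂ = 1/p₂ = 1/0.3317″ = 3.0148 pc.
M₁ = m₁ − 5 log₁₀ d₁ + 5 = 9.81 − 5.6973 + 5 = 9.1127.
M₂ = 8.80 − 2.3963 + 5 = 11.4037.
L₁/L₂ = 10^(0.4(M₂ − M₁)) = 10^(0.4 × 2.2910) = 10^0.91640 = 8.249.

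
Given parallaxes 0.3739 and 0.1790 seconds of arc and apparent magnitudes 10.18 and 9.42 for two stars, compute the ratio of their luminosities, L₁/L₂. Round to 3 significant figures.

d₁ = 1/p₁ = 1/0.3739″ = 2.6745 pc; d₂ = 1/p₂ = 1/0.1790″ = 5.5866 pc.
M₁ = m₁ − 5 log₁₀ d₁ + 5 = 10.18 − 2.1362 + 5 = 13.0438.
M₂ = 9.42 − 3.7357 + 5 = 10.6843.
L₁/L₂ = 10^(0.4(M₂ − M₁)) = 10^(0.4 × (-2.3595)) = 10^(-0.94380) = 0.11382.

L₁/L₂ = 0.114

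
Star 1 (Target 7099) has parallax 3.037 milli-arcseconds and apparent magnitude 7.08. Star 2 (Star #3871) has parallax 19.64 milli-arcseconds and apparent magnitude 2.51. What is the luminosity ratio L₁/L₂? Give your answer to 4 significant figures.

d₁ = 1/p₁ = 1/0.003037″ = 329.27 pc; d₂ = 1/p₂ = 1/0.01964″ = 50.916 pc.
M₁ = m₁ − 5 log₁₀ d₁ + 5 = 7.08 − 12.5878 + 5 = -0.5078.
M₂ = 2.51 − 8.5343 + 5 = -1.0243.
L₁/L₂ = 10^(0.4(M₂ − M₁)) = 10^(0.4 × (-0.5165)) = 10^(-0.20660) = 0.62144.

L₁/L₂ = 0.6214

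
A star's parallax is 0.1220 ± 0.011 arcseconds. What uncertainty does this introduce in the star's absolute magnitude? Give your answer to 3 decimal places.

σ_M = 0.196 mag

M = m − 5 log₁₀ d + 5 = m + 5 log₁₀ p + 5, so ∂M/∂p = 5/(p ln 10).
σ_M = (5/ln 10) · (σ_p/p) = 2.1715 × 0.011/0.1220 = 2.1715 × 0.090164 = 0.19579.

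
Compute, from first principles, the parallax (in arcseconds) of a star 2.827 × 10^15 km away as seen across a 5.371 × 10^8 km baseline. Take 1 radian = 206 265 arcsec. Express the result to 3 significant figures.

θ ≈ B/d = (5.371 × 10^8) / (2.827 × 10^15) = 1.8999 × 10^-7 rad.
In arcseconds: 1.8999 × 10^-7 × 206265 = 0.039188″.

0.0392 arcsec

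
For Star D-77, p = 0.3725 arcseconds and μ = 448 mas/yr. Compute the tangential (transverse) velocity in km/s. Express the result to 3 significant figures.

5.70 km/s

d = 1/p = 1/0.3725″ = 2.6846 pc.
μ = 448 mas/yr = 0.448 ″/yr.
v_t = 4.74 × μ × d = 4.74 × 0.448 × 2.6846 = 5.7008 km/s.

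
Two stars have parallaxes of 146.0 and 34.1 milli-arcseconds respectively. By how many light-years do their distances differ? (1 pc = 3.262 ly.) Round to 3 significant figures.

d_A = 1/0.1460″ = 6.8493 pc; d_B = 1/0.03410″ = 29.326 pc.
|d_B − d_A| = |29.326 − 6.8493| = 22.477 pc = 22.477 × 3.262 ly = 73.32 ly.

73.3 ly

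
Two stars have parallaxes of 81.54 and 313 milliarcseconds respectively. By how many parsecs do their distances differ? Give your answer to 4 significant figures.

d_A = 1/0.08154″ = 12.264 pc; d_B = 1/0.3130″ = 3.1949 pc.
|d_B − d_A| = |3.1949 − 12.264| = 9.0691 pc.

9.069 pc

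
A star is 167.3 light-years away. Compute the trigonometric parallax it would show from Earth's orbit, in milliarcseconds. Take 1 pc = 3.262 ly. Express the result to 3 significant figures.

d = 167.3 ly ÷ 3.262 = 51.288 pc.
p = 1/d = 1/51.288 = 0.019498 arcsec.
= 0.019498 × 1000 = 19.498 mas.

19.5 mas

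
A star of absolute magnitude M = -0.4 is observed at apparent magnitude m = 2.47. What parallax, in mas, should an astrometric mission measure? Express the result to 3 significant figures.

26.7 mas

m − M = 2.47 − (-0.4) = 2.87.
d = 10^((m−M)/5 + 1) = 10^1.574 = 37.497 pc.
p = 1/d = 1/37.497 = 0.026669 arcsec = 26.669 mas.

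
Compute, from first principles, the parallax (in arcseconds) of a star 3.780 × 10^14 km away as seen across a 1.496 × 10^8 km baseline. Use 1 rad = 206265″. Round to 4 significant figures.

θ ≈ B/d = (1.496 × 10^8) / (3.780 × 10^14) = 3.9577 × 10^-7 rad.
In arcseconds: 3.9577 × 10^-7 × 206265 = 0.081633″.

0.08163 arcsec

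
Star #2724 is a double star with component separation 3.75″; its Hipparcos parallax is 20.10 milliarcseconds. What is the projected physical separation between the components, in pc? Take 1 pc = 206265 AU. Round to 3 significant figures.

0.000905 pc

d = 1/p = 1/0.02010″ = 49.751 pc.
At distance d (pc), an angle of θ arcsec spans θ·d AU: s = 3.75 × 49.751 = 186.57 AU.
= 186.57 / 206265 = 0.00090452 pc.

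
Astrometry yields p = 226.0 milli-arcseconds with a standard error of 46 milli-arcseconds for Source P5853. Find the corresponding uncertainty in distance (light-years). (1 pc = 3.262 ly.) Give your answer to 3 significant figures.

2.94 ly

d = 1/p, so σ_d = σ_p / p².
σ_d = 0.0460 / (0.2260)² = 0.0460 / 0.051076 = 0.90062 pc = 0.90062 × 3.262 ly = 2.9378 ly.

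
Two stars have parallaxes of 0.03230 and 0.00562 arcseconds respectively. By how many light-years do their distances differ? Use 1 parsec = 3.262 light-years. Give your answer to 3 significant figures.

479 ly

d_A = 1/0.03230″ = 30.96 pc; d_B = 1/0.005620″ = 177.94 pc.
|d_B − d_A| = |177.94 − 30.96| = 146.98 pc = 146.98 × 3.262 ly = 479.45 ly.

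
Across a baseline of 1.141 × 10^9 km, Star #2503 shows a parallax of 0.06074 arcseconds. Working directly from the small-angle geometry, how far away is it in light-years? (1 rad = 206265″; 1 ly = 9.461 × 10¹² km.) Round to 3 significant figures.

θ = 0.06074″ = 0.06074/206265 = 2.9448 × 10^-7 rad.
d = B/θ = (1.141 × 10^9) / (2.9448 × 10^-7) = 3.8746 × 10^15 km = (3.8746 × 10^15) / (9.461 × 10^12) ly = 409.53 ly.

410 ly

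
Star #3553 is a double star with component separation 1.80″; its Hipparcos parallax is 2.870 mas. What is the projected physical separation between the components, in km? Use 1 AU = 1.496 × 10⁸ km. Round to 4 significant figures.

9.383 × 10^10 km

d = 1/p = 1/0.002870″ = 348.43 pc.
At distance d (pc), an angle of θ arcsec spans θ·d AU: s = 1.80 × 348.43 = 627.17 AU.
= 627.17 × 1.496 × 10⁸ km = 9.3825 × 10^10 km.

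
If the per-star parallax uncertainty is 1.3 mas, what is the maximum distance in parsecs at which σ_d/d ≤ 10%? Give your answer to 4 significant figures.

σ_d/d = σ_p/p, so the condition is σ_p/p ≤ 0.10, i.e. p ≥ σ_p/0.10.
p_min = 1.3/0.10 = 13 mas = 0.013 arcsec.
d_max = 1/p_min = 1/0.013 = 76.923 pc.

76.92 pc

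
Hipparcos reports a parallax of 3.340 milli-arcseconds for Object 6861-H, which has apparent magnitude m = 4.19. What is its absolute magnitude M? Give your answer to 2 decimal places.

d = 1/p = 1/0.003340″ = 299.4 pc.
m − M = 5 log₁₀(299.4) − 5 = 12.3813 − 5 = 7.3813.
M = m − (m − M) = 4.19 − 7.3813 = -3.19.

M = -3.19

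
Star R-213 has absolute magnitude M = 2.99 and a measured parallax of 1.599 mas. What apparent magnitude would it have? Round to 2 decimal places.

d = 1/p = 1/0.001599″ = 625.39 pc.
m − M = 5 log₁₀ d − 5 = 5 log₁₀(625.39) − 5 = 13.9808 − 5 = 8.9808.
m = M + (m − M) = 2.99 + 8.9808 = 11.97.

m = 11.97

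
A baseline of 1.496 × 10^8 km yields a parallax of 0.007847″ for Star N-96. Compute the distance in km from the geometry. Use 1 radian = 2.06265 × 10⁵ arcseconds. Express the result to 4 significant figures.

3.932 × 10^15 km

θ = 0.007847″ = 0.007847/206265 = 3.8043 × 10^-8 rad.
d = B/θ = (1.496 × 10^8) / (3.8043 × 10^-8) = 3.9324 × 10^15 km.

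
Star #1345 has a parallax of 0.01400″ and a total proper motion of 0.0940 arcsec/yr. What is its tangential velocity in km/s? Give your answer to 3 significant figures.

31.8 km/s

d = 1/p = 1/0.01400″ = 71.429 pc.
v_t = 4.74 × μ × d = 4.74 × 0.0940 × 71.429 = 31.826 km/s.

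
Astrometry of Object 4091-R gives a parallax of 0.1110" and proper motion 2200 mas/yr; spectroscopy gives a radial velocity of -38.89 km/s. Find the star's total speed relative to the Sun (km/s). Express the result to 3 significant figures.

102 km/s

d = 1/p = 1/0.1110″ = 9.009 pc.
μ = 2200 mas/yr = 2.200 ″/yr.
v_t = 4.740 μ d = 4.740 × 2.200 × 9.009 = 93.946 km/s.
v = √(v_r² + v_t²) = √((-38.89)² + 93.946²) = √10338.3 = 101.68 km/s.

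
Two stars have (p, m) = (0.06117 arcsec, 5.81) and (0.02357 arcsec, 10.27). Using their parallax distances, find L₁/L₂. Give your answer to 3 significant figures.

L₁/L₂ = 9.03

d₁ = 1/p₁ = 1/0.06117″ = 16.348 pc; d₂ = 1/p₂ = 1/0.02357″ = 42.427 pc.
M₁ = m₁ − 5 log₁₀ d₁ + 5 = 5.81 − 6.0673 + 5 = 4.7427.
M₂ = 10.27 − 8.1382 + 5 = 7.1318.
L₁/L₂ = 10^(0.4(M₂ − M₁)) = 10^(0.4 × 2.3891) = 10^0.95564 = 9.029.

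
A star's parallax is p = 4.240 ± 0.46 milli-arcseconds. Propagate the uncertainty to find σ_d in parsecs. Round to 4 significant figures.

d = 1/p, so σ_d = σ_p / p².
σ_d = 0.000460 / (0.004240)² = 0.000460 / 0.000017978 = 25.587 pc.

25.59 pc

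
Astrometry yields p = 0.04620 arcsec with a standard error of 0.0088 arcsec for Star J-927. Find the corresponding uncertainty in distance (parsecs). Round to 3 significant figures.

d = 1/p, so σ_d = σ_p / p².
σ_d = 0.00880 / (0.04620)² = 0.00880 / 0.0021344 = 4.1229 pc.

4.12 pc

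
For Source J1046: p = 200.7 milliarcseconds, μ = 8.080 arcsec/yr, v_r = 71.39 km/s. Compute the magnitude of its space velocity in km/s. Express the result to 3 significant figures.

d = 1/p = 1/0.2007″ = 4.9826 pc.
v_t = 4.740 μ d = 4.740 × 8.080 × 4.9826 = 190.83 km/s.
v = √(v_r² + v_t²) = √(71.39² + 190.83²) = √41512.6 = 203.75 km/s.

204 km/s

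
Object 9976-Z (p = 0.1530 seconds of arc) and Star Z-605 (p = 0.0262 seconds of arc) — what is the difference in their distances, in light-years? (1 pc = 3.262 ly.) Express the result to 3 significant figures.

d_A = 1/0.1530″ = 6.5359 pc; d_B = 1/0.02620″ = 38.168 pc.
|d_B − d_A| = |38.168 − 6.5359| = 31.632 pc = 31.632 × 3.262 ly = 103.18 ly.

103 ly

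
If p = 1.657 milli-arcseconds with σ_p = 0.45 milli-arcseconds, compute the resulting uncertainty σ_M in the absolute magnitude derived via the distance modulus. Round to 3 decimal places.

M = m − 5 log₁₀ d + 5 = m + 5 log₁₀ p + 5, so ∂M/∂p = 5/(p ln 10).
σ_M = (5/ln 10) · (σ_p/p) = 2.1715 × 0.45/1.657 = 2.1715 × 0.27158 = 0.58974.

σ_M = 0.590 mag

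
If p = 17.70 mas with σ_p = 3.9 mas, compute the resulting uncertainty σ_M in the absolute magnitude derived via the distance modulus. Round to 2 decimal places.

σ_M = 0.48 mag

M = m − 5 log₁₀ d + 5 = m + 5 log₁₀ p + 5, so ∂M/∂p = 5/(p ln 10).
σ_M = (5/ln 10) · (σ_p/p) = 2.1715 × 3.9/17.70 = 2.1715 × 0.22034 = 0.47847.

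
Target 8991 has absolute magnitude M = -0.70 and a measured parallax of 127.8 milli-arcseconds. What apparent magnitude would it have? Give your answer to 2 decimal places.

d = 1/p = 1/0.1278″ = 7.8247 pc.
m − M = 5 log₁₀ d − 5 = 5 log₁₀(7.8247) − 5 = 4.4673 − 5 = -0.5327.
m = M + (m − M) = -0.70 + (-0.5327) = -1.23.

m = -1.23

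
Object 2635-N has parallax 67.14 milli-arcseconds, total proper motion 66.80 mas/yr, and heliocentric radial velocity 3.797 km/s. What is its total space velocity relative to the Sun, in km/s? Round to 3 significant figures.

6.05 km/s

d = 1/p = 1/0.06714″ = 14.894 pc.
μ = 66.80 mas/yr = 0.06680 ″/yr.
v_t = 4.740 μ d = 4.740 × 0.06680 × 14.894 = 4.7159 km/s.
v = √(v_r² + v_t²) = √(3.797² + 4.7159²) = √36.6569 = 6.0545 km/s.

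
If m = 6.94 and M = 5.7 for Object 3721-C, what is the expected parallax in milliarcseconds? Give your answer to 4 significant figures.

m − M = 6.94 − 5.7 = 1.24.
d = 10^((m−M)/5 + 1) = 10^1.248 = 17.701 pc.
p = 1/d = 1/17.701 = 0.056494 arcsec = 56.494 mas.

56.49 mas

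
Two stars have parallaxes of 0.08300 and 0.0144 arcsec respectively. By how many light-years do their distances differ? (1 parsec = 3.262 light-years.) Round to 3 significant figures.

d_A = 1/0.08300″ = 12.048 pc; d_B = 1/0.01440″ = 69.444 pc.
|d_B − d_A| = |69.444 − 12.048| = 57.396 pc = 57.396 × 3.262 ly = 187.23 ly.

187 ly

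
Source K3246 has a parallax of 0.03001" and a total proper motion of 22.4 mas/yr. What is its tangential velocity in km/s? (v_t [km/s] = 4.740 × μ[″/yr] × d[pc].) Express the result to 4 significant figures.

3.538 km/s

d = 1/p = 1/0.03001″ = 33.322 pc.
μ = 22.4 mas/yr = 0.0224 ″/yr.
v_t = 4.74 × μ × d = 4.74 × 0.0224 × 33.322 = 3.538 km/s.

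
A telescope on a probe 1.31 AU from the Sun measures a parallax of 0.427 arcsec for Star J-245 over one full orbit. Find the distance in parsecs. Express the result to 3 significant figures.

3.07 pc

With baseline B (in AU) and parallax p (in arcsec), d = B/p parsecs.
d = 1.31 / 0.427 = 3.0679 pc.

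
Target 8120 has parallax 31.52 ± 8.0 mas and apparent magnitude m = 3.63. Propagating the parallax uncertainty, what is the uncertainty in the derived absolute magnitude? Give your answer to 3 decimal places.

σ_M = 0.551 mag

M = m − 5 log₁₀ d + 5 = m + 5 log₁₀ p + 5, so ∂M/∂p = 5/(p ln 10).
σ_M = (5/ln 10) · (σ_p/p) = 2.1715 × 8.0/31.52 = 2.1715 × 0.25381 = 0.55115.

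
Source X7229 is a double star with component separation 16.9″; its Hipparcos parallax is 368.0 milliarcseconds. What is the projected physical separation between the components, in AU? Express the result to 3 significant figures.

d = 1/p = 1/0.3680″ = 2.7174 pc.
At distance d (pc), an angle of θ arcsec spans θ·d AU: s = 16.9 × 2.7174 = 45.924 AU.

45.9 AU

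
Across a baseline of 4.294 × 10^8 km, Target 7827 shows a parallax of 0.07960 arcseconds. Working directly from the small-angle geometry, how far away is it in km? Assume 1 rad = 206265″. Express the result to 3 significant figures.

θ = 0.07960″ = 0.07960/206265 = 3.8591 × 10^-7 rad.
d = B/θ = (4.294 × 10^8) / (3.8591 × 10^-7) = 1.1127 × 10^15 km.

1.11 × 10^15 km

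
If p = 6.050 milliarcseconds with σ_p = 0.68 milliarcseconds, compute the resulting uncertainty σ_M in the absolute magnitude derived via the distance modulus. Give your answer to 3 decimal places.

M = m − 5 log₁₀ d + 5 = m + 5 log₁₀ p + 5, so ∂M/∂p = 5/(p ln 10).
σ_M = (5/ln 10) · (σ_p/p) = 2.1715 × 0.68/6.050 = 2.1715 × 0.1124 = 0.24408.

σ_M = 0.244 mag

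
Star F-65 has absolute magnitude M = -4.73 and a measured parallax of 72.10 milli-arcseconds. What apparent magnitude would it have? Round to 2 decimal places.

d = 1/p = 1/0.07210″ = 13.87 pc.
m − M = 5 log₁₀ d − 5 = 5 log₁₀(13.87) − 5 = 5.7104 − 5 = 0.7104.
m = M + (m − M) = -4.73 + 0.7104 = -4.02.

m = -4.02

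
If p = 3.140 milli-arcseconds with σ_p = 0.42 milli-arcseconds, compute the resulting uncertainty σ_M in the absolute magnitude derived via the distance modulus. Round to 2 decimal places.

σ_M = 0.29 mag

M = m − 5 log₁₀ d + 5 = m + 5 log₁₀ p + 5, so ∂M/∂p = 5/(p ln 10).
σ_M = (5/ln 10) · (σ_p/p) = 2.1715 × 0.42/3.140 = 2.1715 × 0.13376 = 0.29046.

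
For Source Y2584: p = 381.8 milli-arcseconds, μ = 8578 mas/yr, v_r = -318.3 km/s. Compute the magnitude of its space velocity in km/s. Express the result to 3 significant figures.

336 km/s

d = 1/p = 1/0.3818″ = 2.6192 pc.
μ = 8578 mas/yr = 8.578 ″/yr.
v_t = 4.740 μ d = 4.740 × 8.578 × 2.6192 = 106.5 km/s.
v = √(v_r² + v_t²) = √((-318.3)² + 106.5²) = √112657 = 335.64 km/s.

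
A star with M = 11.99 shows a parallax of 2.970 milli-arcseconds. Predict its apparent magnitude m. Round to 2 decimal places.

d = 1/p = 1/0.002970″ = 336.7 pc.
m − M = 5 log₁₀ d − 5 = 5 log₁₀(336.7) − 5 = 12.6362 − 5 = 7.6362.
m = M + (m − M) = 11.99 + 7.6362 = 19.63.

m = 19.63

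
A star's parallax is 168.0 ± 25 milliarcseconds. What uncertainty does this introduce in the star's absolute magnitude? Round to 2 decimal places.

σ_M = 0.32 mag

M = m − 5 log₁₀ d + 5 = m + 5 log₁₀ p + 5, so ∂M/∂p = 5/(p ln 10).
σ_M = (5/ln 10) · (σ_p/p) = 2.1715 × 25/168.0 = 2.1715 × 0.14881 = 0.32314.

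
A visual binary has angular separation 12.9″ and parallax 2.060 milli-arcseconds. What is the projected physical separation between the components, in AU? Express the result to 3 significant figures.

d = 1/p = 1/0.002060″ = 485.44 pc.
At distance d (pc), an angle of θ arcsec spans θ·d AU: s = 12.9 × 485.44 = 6262.2 AU.

6260 AU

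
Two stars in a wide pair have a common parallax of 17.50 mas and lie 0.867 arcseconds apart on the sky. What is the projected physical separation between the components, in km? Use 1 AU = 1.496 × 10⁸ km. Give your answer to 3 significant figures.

7.41 × 10^9 km

d = 1/p = 1/0.01750″ = 57.143 pc.
At distance d (pc), an angle of θ arcsec spans θ·d AU: s = 0.867 × 57.143 = 49.543 AU.
= 49.543 × 1.496 × 10⁸ km = 7.4116 × 10^9 km.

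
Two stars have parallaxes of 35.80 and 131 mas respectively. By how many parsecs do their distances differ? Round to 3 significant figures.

20.3 pc

d_A = 1/0.03580″ = 27.933 pc; d_B = 1/0.1310″ = 7.6336 pc.
|d_B − d_A| = |7.6336 − 27.933| = 20.299 pc.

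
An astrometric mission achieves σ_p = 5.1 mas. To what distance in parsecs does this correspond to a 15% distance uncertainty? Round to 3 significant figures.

29.4 pc

σ_d/d = σ_p/p, so the condition is σ_p/p ≤ 0.15, i.e. p ≥ σ_p/0.15.
p_min = 5.1/0.15 = 34 mas = 0.034 arcsec.
d_max = 1/p_min = 1/0.034 = 29.412 pc.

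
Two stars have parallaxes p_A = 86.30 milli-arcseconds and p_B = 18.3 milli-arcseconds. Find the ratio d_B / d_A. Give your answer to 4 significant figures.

Since d = 1/p, d_B/d_A = p_A/p_B.
= 86.30 / 18.3 = 4.7158.

4.716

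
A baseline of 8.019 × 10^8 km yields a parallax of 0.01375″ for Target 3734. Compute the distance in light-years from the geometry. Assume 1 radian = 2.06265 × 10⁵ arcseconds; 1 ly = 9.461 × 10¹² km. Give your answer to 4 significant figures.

1271 ly

θ = 0.01375″ = 0.01375/206265 = 6.6662 × 10^-8 rad.
d = B/θ = (8.019 × 10^8) / (6.6662 × 10^-8) = 1.2029 × 10^16 km = (1.2029 × 10^16) / (9.461 × 10^12) ly = 1271.4 ly.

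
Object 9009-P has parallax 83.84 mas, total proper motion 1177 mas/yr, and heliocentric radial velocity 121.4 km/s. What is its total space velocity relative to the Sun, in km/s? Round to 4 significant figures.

138.4 km/s

d = 1/p = 1/0.08384″ = 11.927 pc.
μ = 1177 mas/yr = 1.177 ″/yr.
v_t = 4.740 μ d = 4.740 × 1.177 × 11.927 = 66.54 km/s.
v = √(v_r² + v_t²) = √(121.4² + 66.54²) = √19165.5 = 138.44 km/s.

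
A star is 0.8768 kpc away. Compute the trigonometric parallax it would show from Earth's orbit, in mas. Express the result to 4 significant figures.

d = 0.8768 kpc = 876.8 pc.
p = 1/d = 1/876.8 = 0.0011405 arcsec.
= 0.0011405 × 1000 = 1.1405 mas.

1.141 mas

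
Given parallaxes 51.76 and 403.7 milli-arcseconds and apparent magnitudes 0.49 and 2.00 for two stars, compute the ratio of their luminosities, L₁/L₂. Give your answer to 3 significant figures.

d₁ = 1/p₁ = 1/0.05176″ = 19.32 pc; d₂ = 1/p₂ = 1/0.4037″ = 2.4771 pc.
M₁ = m₁ − 5 log₁₀ d₁ + 5 = 0.49 − 6.4300 + 5 = -0.9400.
M₂ = 2.00 − 1.9697 + 5 = 5.0303.
L₁/L₂ = 10^(0.4(M₂ − M₁)) = 10^(0.4 × 5.9703) = 10^2.38812 = 244.41.

L₁/L₂ = 244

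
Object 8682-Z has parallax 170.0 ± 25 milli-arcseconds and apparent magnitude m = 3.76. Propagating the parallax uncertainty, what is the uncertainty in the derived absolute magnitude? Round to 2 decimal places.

M = m − 5 log₁₀ d + 5 = m + 5 log₁₀ p + 5, so ∂M/∂p = 5/(p ln 10).
σ_M = (5/ln 10) · (σ_p/p) = 2.1715 × 25/170.0 = 2.1715 × 0.14706 = 0.31934.

σ_M = 0.32 mag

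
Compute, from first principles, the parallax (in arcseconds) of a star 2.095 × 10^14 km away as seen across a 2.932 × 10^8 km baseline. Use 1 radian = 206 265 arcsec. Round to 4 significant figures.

θ ≈ B/d = (2.932 × 10^8) / (2.095 × 10^14) = 1.3995 × 10^-6 rad.
In arcseconds: 1.3995 × 10^-6 × 206265 = 0.28867″.

0.2887 arcsec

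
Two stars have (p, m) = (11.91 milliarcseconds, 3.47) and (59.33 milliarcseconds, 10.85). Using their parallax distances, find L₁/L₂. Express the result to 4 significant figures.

L₁/L₂ = 22220

d₁ = 1/p₁ = 1/0.01191″ = 83.963 pc; d₂ = 1/p₂ = 1/0.05933″ = 16.855 pc.
M₁ = m₁ − 5 log₁₀ d₁ + 5 = 3.47 − 9.6204 + 5 = -1.1504.
M₂ = 10.85 − 6.1336 + 5 = 9.7164.
L₁/L₂ = 10^(0.4(M₂ − M₁)) = 10^(0.4 × 10.8668) = 10^4.34672 = 22219.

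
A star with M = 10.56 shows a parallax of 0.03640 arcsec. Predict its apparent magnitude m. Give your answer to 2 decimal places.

m = 12.75

d = 1/p = 1/0.03640″ = 27.473 pc.
m − M = 5 log₁₀ d − 5 = 5 log₁₀(27.473) − 5 = 7.1945 − 5 = 2.1945.
m = M + (m − M) = 10.56 + 2.1945 = 12.75.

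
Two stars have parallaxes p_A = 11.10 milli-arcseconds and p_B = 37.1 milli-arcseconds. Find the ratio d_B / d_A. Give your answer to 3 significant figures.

Since d = 1/p, d_B/d_A = p_A/p_B.
= 11.10 / 37.1 = 0.29919.

0.299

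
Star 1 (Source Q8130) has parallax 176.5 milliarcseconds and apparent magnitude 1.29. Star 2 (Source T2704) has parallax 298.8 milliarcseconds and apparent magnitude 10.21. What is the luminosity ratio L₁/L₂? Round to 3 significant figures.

d₁ = 1/p₁ = 1/0.1765″ = 5.6657 pc; d₂ = 1/p₂ = 1/0.2988″ = 3.3467 pc.
M₁ = m₁ − 5 log₁₀ d₁ + 5 = 1.29 − 3.7663 + 5 = 2.5237.
M₂ = 10.21 − 2.6231 + 5 = 12.5869.
L₁/L₂ = 10^(0.4(M₂ − M₁)) = 10^(0.4 × 10.0632) = 10^4.02528 = 10599.

L₁/L₂ = 10600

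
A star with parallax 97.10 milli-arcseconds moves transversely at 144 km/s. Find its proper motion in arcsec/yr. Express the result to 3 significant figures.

d = 1/p = 1/0.09710″ = 10.299 pc.
μ = v_t / (4.74 d) = 144 / (4.74 × 10.299) = 144 / 48.817 = 2.9498 ″/yr.

2.95 arcsec/yr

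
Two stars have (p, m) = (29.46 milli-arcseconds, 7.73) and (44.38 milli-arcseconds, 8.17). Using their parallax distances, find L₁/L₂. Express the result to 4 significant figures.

d₁ = 1/p₁ = 1/0.02946″ = 33.944 pc; d₂ = 1/p₂ = 1/0.04438″ = 22.533 pc.
M₁ = m₁ − 5 log₁₀ d₁ + 5 = 7.73 − 7.6538 + 5 = 5.0762.
M₂ = 8.17 − 6.7641 + 5 = 6.4059.
L₁/L₂ = 10^(0.4(M₂ − M₁)) = 10^(0.4 × 1.3297) = 10^0.53188 = 3.4031.

L₁/L₂ = 3.403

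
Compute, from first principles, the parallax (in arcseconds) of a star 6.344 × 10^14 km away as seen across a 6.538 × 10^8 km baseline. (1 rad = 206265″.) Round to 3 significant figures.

0.213 arcsec

θ ≈ B/d = (6.538 × 10^8) / (6.344 × 10^14) = 1.0306 × 10^-6 rad.
In arcseconds: 1.0306 × 10^-6 × 206265 = 0.21258″.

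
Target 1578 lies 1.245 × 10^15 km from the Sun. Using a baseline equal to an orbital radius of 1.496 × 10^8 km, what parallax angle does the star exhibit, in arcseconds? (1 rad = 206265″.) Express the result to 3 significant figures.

θ ≈ B/d = (1.496 × 10^8) / (1.245 × 10^15) = 1.2016 × 10^-7 rad.
In arcseconds: 1.2016 × 10^-7 × 206265 = 0.024785″.

0.0248 arcsec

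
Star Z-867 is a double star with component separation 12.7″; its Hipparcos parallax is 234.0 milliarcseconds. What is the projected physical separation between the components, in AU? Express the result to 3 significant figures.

54.3 AU

d = 1/p = 1/0.2340″ = 4.2735 pc.
At distance d (pc), an angle of θ arcsec spans θ·d AU: s = 12.7 × 4.2735 = 54.273 AU.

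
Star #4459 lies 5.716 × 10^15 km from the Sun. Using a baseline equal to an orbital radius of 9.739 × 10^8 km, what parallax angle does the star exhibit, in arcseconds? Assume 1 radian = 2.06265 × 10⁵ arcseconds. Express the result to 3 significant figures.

0.0351 arcsec

θ ≈ B/d = (9.739 × 10^8) / (5.716 × 10^15) = 1.7038 × 10^-7 rad.
In arcseconds: 1.7038 × 10^-7 × 206265 = 0.035143″.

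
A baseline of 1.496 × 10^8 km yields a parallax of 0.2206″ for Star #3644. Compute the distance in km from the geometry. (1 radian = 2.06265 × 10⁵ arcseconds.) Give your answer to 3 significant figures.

1.40 × 10^14 km

θ = 0.2206″ = 0.2206/206265 = 1.0695 × 10^-6 rad.
d = B/θ = (1.496 × 10^8) / (1.0695 × 10^-6) = 1.3988 × 10^14 km.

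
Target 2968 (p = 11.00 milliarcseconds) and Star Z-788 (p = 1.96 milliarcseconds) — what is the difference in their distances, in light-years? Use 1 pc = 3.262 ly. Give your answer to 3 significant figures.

1370 ly

d_A = 1/0.01100″ = 90.909 pc; d_B = 1/0.001960″ = 510.2 pc.
|d_B − d_A| = |510.2 − 90.909| = 419.29 pc = 419.29 × 3.262 ly = 1367.7 ly.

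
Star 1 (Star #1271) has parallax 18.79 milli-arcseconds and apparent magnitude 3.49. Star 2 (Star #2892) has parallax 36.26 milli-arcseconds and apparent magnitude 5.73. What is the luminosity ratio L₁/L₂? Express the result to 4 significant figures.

d₁ = 1/p₁ = 1/0.01879″ = 53.22 pc; d₂ = 1/p₂ = 1/0.03626″ = 27.579 pc.
M₁ = m₁ − 5 log₁₀ d₁ + 5 = 3.49 − 8.6304 + 5 = -0.1404.
M₂ = 5.73 − 7.2029 + 5 = 3.5271.
L₁/L₂ = 10^(0.4(M₂ − M₁)) = 10^(0.4 × 3.6675) = 10^1.46700 = 29.309.

L₁/L₂ = 29.31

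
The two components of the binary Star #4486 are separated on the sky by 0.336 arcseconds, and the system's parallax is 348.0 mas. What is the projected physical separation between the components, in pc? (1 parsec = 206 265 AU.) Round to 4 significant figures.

4.681 × 10^-6 pc

d = 1/p = 1/0.3480″ = 2.8736 pc.
At distance d (pc), an angle of θ arcsec spans θ·d AU: s = 0.336 × 2.8736 = 0.96553 AU.
= 0.96553 / 206265 = 4.6810 × 10^-6 pc.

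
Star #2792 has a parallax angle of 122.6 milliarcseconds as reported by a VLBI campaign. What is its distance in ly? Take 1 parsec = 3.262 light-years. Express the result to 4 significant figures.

26.61 ly

p = 122.6 milliarcseconds = 0.1226 arcsec.
d = 1/p = 1/0.1226 = 8.1566 pc.
In light-years: 8.1566 × 3.262 = 26.607 ly.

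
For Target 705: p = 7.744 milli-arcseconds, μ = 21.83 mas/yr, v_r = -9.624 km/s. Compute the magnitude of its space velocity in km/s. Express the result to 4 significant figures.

16.47 km/s

d = 1/p = 1/0.007744″ = 129.13 pc.
μ = 21.83 mas/yr = 0.02183 ″/yr.
v_t = 4.740 μ d = 4.740 × 0.02183 × 129.13 = 13.362 km/s.
v = √(v_r² + v_t²) = √((-9.624)² + 13.362²) = √271.164 = 16.467 km/s.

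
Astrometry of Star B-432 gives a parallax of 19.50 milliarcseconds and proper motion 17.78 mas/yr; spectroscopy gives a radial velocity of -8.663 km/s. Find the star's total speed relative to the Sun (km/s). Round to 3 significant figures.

9.68 km/s

d = 1/p = 1/0.01950″ = 51.282 pc.
μ = 17.78 mas/yr = 0.01778 ″/yr.
v_t = 4.740 μ d = 4.740 × 0.01778 × 51.282 = 4.3219 km/s.
v = √(v_r² + v_t²) = √((-8.663)² + 4.3219²) = √93.7264 = 9.6812 km/s.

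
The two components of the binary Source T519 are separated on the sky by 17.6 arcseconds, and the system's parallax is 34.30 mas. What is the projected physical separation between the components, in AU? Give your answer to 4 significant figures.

d = 1/p = 1/0.03430″ = 29.155 pc.
At distance d (pc), an angle of θ arcsec spans θ·d AU: s = 17.6 × 29.155 = 513.13 AU.

513.1 AU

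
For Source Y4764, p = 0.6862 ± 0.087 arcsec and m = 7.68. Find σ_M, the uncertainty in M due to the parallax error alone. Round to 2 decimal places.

M = m − 5 log₁₀ d + 5 = m + 5 log₁₀ p + 5, so ∂M/∂p = 5/(p ln 10).
σ_M = (5/ln 10) · (σ_p/p) = 2.1715 × 0.087/0.6862 = 2.1715 × 0.12679 = 0.27532.

σ_M = 0.28 mag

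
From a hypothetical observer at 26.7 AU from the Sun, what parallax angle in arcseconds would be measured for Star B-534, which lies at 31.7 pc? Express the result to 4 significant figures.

0.8423 arcsec

p (arcsec) = B (AU) / d (pc).
p = 26.7 / 31.7 = 0.84227 arcsec.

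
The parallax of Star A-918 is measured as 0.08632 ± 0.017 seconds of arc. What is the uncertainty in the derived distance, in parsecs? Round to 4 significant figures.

2.282 pc

d = 1/p, so σ_d = σ_p / p².
σ_d = 0.0170 / (0.08632)² = 0.0170 / 0.0074511 = 2.2815 pc.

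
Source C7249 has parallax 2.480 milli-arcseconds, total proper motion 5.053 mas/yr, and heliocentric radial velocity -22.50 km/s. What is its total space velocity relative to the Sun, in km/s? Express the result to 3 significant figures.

d = 1/p = 1/0.002480″ = 403.23 pc.
μ = 5.053 mas/yr = 0.005053 ″/yr.
v_t = 4.740 μ d = 4.740 × 0.005053 × 403.23 = 9.6579 km/s.
v = √(v_r² + v_t²) = √((-22.50)² + 9.6579²) = √599.525 = 24.485 km/s.

24.5 km/s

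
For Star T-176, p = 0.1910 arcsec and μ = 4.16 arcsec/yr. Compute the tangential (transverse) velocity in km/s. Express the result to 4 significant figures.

103.2 km/s

d = 1/p = 1/0.1910″ = 5.2356 pc.
v_t = 4.74 × μ × d = 4.74 × 4.16 × 5.2356 = 103.24 km/s.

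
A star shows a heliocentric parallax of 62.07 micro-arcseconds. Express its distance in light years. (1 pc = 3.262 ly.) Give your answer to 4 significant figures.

52550 light years

p = 62.07 micro-arcseconds = 0.00006207 arcsec.
d = 1/p = 1/0.00006207 = 16111 pc.
In light-years: 16111 × 3.262 = 52554 ly.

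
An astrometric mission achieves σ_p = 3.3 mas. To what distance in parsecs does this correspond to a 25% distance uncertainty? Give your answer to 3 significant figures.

σ_d/d = σ_p/p, so the condition is σ_p/p ≤ 0.25, i.e. p ≥ σ_p/0.25.
p_min = 3.3/0.25 = 13.2 mas = 0.0132 arcsec.
d_max = 1/p_min = 1/0.0132 = 75.758 pc.

75.8 pc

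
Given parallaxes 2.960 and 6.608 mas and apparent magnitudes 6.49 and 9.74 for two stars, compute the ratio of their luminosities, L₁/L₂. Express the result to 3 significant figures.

L₁/L₂ = 99.4

d₁ = 1/p₁ = 1/0.002960″ = 337.84 pc; d₂ = 1/p₂ = 1/0.006608″ = 151.33 pc.
M₁ = m₁ − 5 log₁₀ d₁ + 5 = 6.49 − 12.6436 + 5 = -1.1536.
M₂ = 9.74 − 10.8996 + 5 = 3.8404.
L₁/L₂ = 10^(0.4(M₂ − M₁)) = 10^(0.4 × 4.9940) = 10^1.99760 = 99.449.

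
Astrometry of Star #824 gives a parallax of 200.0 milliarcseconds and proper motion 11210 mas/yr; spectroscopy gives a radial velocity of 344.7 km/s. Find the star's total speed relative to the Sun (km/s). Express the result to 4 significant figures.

435.2 km/s

d = 1/p = 1/0.2000″ = 5 pc.
μ = 11210 mas/yr = 11.21 ″/yr.
v_t = 4.740 μ d = 4.740 × 11.21 × 5 = 265.68 km/s.
v = √(v_r² + v_t²) = √(344.7² + 265.68²) = √189404 = 435.21 km/s.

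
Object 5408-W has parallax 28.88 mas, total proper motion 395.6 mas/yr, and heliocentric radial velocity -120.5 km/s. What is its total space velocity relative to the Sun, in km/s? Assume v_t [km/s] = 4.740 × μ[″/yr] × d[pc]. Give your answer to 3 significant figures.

137 km/s

d = 1/p = 1/0.02888″ = 34.626 pc.
μ = 395.6 mas/yr = 0.3956 ″/yr.
v_t = 4.740 μ d = 4.740 × 0.3956 × 34.626 = 64.929 km/s.
v = √(v_r² + v_t²) = √((-120.5)² + 64.929²) = √18736 = 136.88 km/s.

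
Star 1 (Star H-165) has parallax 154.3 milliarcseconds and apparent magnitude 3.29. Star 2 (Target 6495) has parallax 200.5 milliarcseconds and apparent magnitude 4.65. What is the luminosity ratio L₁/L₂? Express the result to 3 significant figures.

L₁/L₂ = 5.91

d₁ = 1/p₁ = 1/0.1543″ = 6.4809 pc; d₂ = 1/p₂ = 1/0.2005″ = 4.9875 pc.
M₁ = m₁ − 5 log₁₀ d₁ + 5 = 3.29 − 4.0582 + 5 = 4.2318.
M₂ = 4.65 − 3.4894 + 5 = 6.1606.
L₁/L₂ = 10^(0.4(M₂ − M₁)) = 10^(0.4 × 1.9288) = 10^0.77152 = 5.9091.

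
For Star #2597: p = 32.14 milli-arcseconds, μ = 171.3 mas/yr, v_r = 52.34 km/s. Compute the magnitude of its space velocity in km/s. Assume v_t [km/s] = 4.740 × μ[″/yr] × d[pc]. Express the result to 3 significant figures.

58.1 km/s

d = 1/p = 1/0.03214″ = 31.114 pc.
μ = 171.3 mas/yr = 0.1713 ″/yr.
v_t = 4.740 μ d = 4.740 × 0.1713 × 31.114 = 25.263 km/s.
v = √(v_r² + v_t²) = √(52.34² + 25.263²) = √3377.69 = 58.118 km/s.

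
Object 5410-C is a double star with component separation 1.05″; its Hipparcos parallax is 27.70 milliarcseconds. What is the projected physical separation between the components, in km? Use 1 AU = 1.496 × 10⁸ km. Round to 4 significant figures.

d = 1/p = 1/0.02770″ = 36.101 pc.
At distance d (pc), an angle of θ arcsec spans θ·d AU: s = 1.05 × 36.101 = 37.906 AU.
= 37.906 × 1.496 × 10⁸ km = 5.6707 × 10^9 km.

5.671 × 10^9 km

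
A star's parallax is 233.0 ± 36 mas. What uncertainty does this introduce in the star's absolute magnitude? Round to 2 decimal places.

σ_M = 0.34 mag

M = m − 5 log₁₀ d + 5 = m + 5 log₁₀ p + 5, so ∂M/∂p = 5/(p ln 10).
σ_M = (5/ln 10) · (σ_p/p) = 2.1715 × 36/233.0 = 2.1715 × 0.15451 = 0.33552.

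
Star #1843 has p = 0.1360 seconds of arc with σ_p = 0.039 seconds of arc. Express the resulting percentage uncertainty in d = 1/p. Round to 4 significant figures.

For d = 1/p, |σ_d/d| = |σ_p/p|.
σ_p/p = 0.039 / 0.1360 = 0.28676 = 28.676%.

28.68%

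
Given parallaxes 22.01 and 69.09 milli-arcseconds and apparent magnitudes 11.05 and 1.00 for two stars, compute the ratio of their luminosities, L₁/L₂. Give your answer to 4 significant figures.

L₁/L₂ = 0.0009410

d₁ = 1/p₁ = 1/0.02201″ = 45.434 pc; d₂ = 1/p₂ = 1/0.06909″ = 14.474 pc.
M₁ = m₁ − 5 log₁₀ d₁ + 5 = 11.05 − 8.2869 + 5 = 7.7631.
M₂ = 1.00 − 5.8029 + 5 = 0.1971.
L₁/L₂ = 10^(0.4(M₂ − M₁)) = 10^(0.4 × (-7.5660)) = 10^(-3.02640) = 0.00094102.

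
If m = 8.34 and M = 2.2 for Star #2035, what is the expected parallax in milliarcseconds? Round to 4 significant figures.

m − M = 8.34 − 2.2 = 6.14.
d = 10^((m−M)/5 + 1) = 10^2.228 = 169.04 pc.
p = 1/d = 1/169.04 = 0.0059158 arcsec = 5.9158 mas.

5.916 mas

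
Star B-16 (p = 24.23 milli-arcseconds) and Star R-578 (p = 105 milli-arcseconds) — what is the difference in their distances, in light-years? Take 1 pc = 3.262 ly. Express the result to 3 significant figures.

d_A = 1/0.02423″ = 41.271 pc; d_B = 1/0.1050″ = 9.5238 pc.
|d_B − d_A| = |9.5238 − 41.271| = 31.747 pc = 31.747 × 3.262 ly = 103.56 ly.

104 ly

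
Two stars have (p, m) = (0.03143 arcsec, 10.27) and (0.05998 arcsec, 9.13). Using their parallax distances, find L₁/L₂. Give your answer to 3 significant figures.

L₁/L₂ = 1.27

d₁ = 1/p₁ = 1/0.03143″ = 31.817 pc; d₂ = 1/p₂ = 1/0.05998″ = 16.672 pc.
M₁ = m₁ − 5 log₁₀ d₁ + 5 = 10.27 − 7.5133 + 5 = 7.7567.
M₂ = 9.13 − 6.1099 + 5 = 8.0201.
L₁/L₂ = 10^(0.4(M₂ − M₁)) = 10^(0.4 × 0.2634) = 10^0.10536 = 1.2746.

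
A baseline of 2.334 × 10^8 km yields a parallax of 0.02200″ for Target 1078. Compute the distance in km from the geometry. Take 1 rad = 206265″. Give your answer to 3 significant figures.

2.19 × 10^15 km

θ = 0.02200″ = 0.02200/206265 = 1.0666 × 10^-7 rad.
d = B/θ = (2.334 × 10^8) / (1.0666 × 10^-7) = 2.1883 × 10^15 km.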